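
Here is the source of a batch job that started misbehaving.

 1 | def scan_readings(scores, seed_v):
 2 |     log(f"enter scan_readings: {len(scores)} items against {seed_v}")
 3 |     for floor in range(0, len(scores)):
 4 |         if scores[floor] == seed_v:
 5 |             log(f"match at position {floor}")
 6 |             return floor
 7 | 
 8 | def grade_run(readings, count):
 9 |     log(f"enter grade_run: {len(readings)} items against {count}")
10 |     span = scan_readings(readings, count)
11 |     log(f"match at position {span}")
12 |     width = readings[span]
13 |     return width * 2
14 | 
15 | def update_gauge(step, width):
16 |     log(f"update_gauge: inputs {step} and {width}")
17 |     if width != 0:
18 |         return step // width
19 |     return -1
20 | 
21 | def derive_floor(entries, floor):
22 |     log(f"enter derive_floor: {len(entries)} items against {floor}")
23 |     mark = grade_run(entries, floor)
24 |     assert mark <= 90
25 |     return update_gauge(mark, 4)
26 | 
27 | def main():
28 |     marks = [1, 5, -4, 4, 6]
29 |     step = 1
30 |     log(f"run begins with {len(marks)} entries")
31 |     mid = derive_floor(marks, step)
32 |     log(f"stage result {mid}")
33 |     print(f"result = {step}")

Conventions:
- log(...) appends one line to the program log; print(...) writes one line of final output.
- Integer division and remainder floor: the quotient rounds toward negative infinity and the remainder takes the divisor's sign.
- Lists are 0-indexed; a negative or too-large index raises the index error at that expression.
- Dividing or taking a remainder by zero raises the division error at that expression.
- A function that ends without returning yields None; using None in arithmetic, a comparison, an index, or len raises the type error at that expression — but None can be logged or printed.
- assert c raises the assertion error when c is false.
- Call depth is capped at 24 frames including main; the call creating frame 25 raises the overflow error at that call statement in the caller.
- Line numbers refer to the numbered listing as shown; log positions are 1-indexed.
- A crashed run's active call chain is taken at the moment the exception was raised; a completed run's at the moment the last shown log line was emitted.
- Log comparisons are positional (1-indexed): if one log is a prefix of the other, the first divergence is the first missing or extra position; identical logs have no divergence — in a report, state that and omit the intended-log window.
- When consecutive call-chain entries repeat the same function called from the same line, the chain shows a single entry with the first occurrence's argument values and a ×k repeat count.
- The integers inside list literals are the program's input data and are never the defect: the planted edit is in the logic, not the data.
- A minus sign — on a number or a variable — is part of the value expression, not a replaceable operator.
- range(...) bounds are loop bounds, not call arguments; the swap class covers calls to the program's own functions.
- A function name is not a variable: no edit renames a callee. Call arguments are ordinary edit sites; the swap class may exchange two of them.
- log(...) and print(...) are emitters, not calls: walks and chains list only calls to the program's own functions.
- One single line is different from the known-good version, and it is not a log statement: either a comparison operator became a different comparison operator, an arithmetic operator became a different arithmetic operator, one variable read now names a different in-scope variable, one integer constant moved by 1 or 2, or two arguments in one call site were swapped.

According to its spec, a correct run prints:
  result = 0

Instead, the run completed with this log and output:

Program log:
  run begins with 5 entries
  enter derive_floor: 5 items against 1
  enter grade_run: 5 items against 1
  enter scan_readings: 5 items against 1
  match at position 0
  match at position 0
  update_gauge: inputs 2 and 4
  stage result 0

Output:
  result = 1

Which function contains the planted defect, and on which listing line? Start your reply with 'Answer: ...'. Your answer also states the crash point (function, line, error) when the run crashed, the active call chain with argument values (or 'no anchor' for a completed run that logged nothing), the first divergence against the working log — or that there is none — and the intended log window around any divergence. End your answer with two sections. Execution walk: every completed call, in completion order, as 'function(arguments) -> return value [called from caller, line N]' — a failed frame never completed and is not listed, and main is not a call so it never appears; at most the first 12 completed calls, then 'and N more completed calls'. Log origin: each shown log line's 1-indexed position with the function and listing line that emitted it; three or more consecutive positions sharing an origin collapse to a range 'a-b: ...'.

Answer: the defect is in main at line 33.
Core observation: Every logged value matches the working version; the printed result is what differs.
Call chain: main.
First divergence: none (the log streams are identical).
Execution walk:
  scan_readings([1, 5, -4, 4, 6], 1) -> 0  [called from grade_run, line 10]
  grade_run([1, 5, -4, 4, 6], 1) -> 2  [called from derive_floor, line 23]
  update_gauge(2, 4) -> 0  [called from derive_floor, line 25]
  derive_floor([1, 5, -4, 4, 6], 1) -> 0  [called from main, line 31]
Log origin:
  1: from main, line 30
  2: from derive_floor, line 22
  3: from grade_run, line 9
  4: from scan_readings, line 2
  5: from scan_readings, line 5
  6: from grade_run, line 11
  7: from update_gauge, line 16
  8: from main, line 32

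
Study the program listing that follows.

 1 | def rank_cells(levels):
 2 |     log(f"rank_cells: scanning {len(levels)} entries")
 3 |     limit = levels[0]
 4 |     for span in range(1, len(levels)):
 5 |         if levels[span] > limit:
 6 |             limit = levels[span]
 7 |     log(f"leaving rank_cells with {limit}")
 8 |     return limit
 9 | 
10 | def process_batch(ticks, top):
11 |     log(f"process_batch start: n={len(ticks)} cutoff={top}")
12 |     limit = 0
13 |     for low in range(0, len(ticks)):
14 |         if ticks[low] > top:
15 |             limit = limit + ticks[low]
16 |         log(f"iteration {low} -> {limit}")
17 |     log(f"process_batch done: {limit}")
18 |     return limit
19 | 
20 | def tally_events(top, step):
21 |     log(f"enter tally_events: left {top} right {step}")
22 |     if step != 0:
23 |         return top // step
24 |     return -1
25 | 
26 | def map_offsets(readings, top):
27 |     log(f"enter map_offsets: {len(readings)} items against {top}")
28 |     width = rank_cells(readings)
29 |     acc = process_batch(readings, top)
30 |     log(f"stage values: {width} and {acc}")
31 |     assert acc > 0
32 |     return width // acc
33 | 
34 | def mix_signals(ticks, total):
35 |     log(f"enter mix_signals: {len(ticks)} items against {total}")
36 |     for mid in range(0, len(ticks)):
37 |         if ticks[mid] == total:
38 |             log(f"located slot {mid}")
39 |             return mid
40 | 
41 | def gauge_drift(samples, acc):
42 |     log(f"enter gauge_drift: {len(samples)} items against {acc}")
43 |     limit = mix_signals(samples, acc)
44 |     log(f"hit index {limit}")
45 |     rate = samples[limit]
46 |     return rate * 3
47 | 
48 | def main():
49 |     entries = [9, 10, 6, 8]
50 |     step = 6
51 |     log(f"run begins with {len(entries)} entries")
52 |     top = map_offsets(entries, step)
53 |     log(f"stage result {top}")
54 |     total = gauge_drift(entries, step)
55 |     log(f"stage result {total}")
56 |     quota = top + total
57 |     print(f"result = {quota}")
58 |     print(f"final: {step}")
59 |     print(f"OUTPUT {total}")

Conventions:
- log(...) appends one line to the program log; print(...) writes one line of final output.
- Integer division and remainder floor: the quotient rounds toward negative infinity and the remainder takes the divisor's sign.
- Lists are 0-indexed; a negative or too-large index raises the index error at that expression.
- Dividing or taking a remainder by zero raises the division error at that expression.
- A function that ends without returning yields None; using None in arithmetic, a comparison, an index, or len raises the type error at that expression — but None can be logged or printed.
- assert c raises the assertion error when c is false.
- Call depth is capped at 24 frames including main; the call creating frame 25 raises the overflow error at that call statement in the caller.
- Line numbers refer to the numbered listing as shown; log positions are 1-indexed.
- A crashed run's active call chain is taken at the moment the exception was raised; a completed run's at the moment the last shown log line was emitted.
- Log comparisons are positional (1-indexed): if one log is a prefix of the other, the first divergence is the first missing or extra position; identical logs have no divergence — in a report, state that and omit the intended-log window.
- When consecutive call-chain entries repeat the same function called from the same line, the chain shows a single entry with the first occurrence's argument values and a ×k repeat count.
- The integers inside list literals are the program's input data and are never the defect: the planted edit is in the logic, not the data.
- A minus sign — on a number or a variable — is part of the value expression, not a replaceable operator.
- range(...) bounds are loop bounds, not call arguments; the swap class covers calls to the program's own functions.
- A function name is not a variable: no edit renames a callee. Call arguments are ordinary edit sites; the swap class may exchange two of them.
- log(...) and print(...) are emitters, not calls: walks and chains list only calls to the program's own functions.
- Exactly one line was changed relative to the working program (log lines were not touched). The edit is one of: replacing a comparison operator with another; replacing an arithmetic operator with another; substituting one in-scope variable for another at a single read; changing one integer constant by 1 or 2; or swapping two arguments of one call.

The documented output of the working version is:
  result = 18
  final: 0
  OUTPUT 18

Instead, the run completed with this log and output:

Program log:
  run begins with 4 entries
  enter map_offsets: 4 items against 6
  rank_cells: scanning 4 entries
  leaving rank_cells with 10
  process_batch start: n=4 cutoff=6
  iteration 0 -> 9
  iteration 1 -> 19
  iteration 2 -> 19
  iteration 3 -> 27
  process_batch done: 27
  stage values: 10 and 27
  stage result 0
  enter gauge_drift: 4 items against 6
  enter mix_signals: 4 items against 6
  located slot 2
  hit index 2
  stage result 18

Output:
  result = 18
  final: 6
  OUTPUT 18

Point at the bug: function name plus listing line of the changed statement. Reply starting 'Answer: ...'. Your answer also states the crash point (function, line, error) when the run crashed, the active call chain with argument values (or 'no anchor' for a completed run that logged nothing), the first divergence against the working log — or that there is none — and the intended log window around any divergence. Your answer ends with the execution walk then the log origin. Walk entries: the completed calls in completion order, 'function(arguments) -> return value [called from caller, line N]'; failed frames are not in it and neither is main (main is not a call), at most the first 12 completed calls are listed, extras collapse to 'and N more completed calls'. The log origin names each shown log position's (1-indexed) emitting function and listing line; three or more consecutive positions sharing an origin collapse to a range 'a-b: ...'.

Answer: the defect is in main at line 58.
Key observation: Every logged value matches the working version; the printed result is what differs.
Call chain: main.
First divergence: none — the logs agree in full.
Execution walk:
  rank_cells([9, 10, 6, 8]) -> 10  [called from map_offsets, line 28]
  process_batch([9, 10, 6, 8], 6) -> 27  [called from map_offsets, line 29]
  map_offsets([9, 10, 6, 8], 6) -> 0  [called from main, line 52]
  mix_signals([9, 10, 6, 8], 6) -> 2  [called from gauge_drift, line 43]
  gauge_drift([9, 10, 6, 8], 6) -> 18  [called from main, line 54]
Log line origins:
  1: logged in main at line 51
  2: logged in map_offsets at line 27
  3: logged in rank_cells at line 2
  4: logged in rank_cells at line 7
  5: logged in process_batch at line 11
  6-9: logged in process_batch at line 16
  10: logged in process_batch at line 17
  11: logged in map_offsets at line 30
  12: logged in main at line 53
  13: logged in gauge_drift at line 42
  14: logged in mix_signals at line 35
  15: logged in mix_signals at line 38
  16: logged in gauge_drift at line 44
  17: logged in main at line 55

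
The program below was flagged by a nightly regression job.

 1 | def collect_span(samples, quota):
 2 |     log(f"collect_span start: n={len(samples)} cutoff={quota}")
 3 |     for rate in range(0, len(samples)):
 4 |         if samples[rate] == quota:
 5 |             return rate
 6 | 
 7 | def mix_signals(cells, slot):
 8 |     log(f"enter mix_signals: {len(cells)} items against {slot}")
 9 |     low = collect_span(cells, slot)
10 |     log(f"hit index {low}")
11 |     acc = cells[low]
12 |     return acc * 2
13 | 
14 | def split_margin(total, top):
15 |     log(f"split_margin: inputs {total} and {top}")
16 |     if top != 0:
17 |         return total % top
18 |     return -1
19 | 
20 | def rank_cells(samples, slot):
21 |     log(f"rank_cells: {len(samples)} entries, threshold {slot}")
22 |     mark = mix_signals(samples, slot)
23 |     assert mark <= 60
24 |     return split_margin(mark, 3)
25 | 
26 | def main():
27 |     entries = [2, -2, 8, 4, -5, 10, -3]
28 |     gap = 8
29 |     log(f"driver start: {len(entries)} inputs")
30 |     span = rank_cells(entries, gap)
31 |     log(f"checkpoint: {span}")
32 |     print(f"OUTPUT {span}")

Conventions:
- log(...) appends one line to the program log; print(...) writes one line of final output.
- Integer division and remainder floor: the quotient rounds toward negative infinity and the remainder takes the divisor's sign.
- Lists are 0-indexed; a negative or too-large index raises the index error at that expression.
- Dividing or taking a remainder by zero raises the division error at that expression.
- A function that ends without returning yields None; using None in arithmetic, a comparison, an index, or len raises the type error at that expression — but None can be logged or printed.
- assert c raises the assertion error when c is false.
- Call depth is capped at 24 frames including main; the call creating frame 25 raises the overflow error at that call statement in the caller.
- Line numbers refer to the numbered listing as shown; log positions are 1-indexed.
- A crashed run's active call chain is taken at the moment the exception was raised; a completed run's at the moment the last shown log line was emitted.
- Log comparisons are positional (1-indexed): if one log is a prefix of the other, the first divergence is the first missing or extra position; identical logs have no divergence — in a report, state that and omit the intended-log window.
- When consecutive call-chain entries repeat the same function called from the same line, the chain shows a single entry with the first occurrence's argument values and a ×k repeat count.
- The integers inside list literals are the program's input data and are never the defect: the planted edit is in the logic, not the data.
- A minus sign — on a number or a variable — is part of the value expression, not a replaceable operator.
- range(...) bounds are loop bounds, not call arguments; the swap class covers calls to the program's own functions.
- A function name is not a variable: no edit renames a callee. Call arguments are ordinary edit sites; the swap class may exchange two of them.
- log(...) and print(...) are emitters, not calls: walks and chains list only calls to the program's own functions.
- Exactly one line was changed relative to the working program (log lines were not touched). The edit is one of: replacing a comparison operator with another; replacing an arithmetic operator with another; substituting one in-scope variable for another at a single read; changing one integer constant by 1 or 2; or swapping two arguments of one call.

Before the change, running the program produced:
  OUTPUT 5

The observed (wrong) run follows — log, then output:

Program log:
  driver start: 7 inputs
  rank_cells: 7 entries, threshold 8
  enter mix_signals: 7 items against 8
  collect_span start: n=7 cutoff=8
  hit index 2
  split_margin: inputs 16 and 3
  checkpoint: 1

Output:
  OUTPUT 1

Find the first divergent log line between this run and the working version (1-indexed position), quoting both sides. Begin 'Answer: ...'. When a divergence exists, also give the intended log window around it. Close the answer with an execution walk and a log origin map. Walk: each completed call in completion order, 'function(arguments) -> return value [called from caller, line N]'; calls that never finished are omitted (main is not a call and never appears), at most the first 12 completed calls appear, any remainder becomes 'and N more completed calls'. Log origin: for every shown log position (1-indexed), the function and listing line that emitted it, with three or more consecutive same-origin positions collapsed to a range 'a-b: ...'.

Answer: position 7 — shown 'checkpoint: 1', intended 'checkpoint: 5'.
Intended log window:
  5: hit index 2
  6: split_margin: inputs 16 and 3
  7: checkpoint: 5
Execution walk:
  collect_span([2, -2, 8, 4, -5, 10, -3], 8) -> 2  [called from mix_signals, line 9]
  mix_signals([2, -2, 8, 4, -5, 10, -3], 8) -> 16  [called from rank_cells, line 22]
  split_margin(16, 3) -> 1  [called from rank_cells, line 24]
  rank_cells([2, -2, 8, 4, -5, 10, -3], 8) -> 1  [called from main, line 30]
Log origin:
  1: logged in main at line 29
  2: logged in rank_cells at line 21
  3: logged in mix_signals at line 8
  4: logged in collect_span at line 2
  5: logged in mix_signals at line 10
  6: logged in split_margin at line 15
  7: logged in main at line 31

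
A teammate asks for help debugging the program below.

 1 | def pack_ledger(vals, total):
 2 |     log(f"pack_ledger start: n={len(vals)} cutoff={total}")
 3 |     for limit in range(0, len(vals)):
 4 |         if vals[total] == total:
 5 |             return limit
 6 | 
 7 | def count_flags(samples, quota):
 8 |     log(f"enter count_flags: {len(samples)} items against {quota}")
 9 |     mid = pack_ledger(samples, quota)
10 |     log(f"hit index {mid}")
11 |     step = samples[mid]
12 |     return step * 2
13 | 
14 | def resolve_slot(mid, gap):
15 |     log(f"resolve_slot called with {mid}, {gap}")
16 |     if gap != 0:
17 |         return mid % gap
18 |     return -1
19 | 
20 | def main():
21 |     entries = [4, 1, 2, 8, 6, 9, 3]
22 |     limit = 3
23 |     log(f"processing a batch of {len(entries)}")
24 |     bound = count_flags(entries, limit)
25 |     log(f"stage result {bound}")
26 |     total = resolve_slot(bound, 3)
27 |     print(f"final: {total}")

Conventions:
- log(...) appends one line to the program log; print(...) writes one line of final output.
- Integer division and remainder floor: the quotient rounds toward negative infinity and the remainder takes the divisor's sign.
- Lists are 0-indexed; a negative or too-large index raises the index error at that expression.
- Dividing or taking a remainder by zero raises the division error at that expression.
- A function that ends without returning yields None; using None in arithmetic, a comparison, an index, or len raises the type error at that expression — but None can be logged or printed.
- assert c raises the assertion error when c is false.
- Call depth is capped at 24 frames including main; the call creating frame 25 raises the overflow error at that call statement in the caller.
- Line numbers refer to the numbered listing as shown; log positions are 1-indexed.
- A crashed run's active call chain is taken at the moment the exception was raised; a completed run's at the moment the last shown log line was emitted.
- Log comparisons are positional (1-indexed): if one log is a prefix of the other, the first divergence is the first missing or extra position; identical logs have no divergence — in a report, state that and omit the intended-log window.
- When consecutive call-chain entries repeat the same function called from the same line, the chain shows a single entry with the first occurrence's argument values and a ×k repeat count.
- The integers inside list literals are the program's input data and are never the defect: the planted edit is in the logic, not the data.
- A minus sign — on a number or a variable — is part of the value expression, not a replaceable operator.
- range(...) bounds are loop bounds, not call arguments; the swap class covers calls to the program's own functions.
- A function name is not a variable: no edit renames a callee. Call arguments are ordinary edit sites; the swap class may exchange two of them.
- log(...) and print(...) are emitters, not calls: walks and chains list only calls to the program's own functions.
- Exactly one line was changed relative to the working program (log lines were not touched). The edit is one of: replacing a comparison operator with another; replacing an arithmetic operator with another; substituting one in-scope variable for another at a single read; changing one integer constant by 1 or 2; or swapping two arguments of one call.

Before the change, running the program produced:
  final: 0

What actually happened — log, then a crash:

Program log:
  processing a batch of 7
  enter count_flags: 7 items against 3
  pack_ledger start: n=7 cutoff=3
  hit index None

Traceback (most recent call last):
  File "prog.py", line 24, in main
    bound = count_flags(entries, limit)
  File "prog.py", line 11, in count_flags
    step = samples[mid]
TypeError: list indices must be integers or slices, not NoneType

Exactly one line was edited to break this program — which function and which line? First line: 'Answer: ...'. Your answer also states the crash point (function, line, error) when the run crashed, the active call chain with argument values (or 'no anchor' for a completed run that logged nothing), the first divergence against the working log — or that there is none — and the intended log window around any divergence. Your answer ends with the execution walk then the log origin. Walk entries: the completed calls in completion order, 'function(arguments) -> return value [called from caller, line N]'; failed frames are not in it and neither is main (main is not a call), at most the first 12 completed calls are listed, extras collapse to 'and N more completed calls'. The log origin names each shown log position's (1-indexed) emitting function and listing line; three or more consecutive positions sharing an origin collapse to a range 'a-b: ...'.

Answer: the defect is in pack_ledger at line 4.
The tell: The earliest visible damage is log position 4 — 'hit index None' rather than the intended 'hit index 6'.
Crash: count_flags, line 11, TypeError.
Call chain: main -> count_flags([4, 1, 2, 8, 6, 9, 3], 3) (called at line 24).
First divergence: at position 4 the run shows 'hit index None' where the working version logs 'hit index 6'.
Intended log window:
  2: enter count_flags: 7 items against 3
  3: pack_ledger start: n=7 cutoff=3
  4: hit index 6
  5: stage result 6
Execution walk:
  pack_ledger([4, 1, 2, 8, 6, 9, 3], 3) -> None  [called from count_flags, line 9]
Log line origins:
  1: logged in main at line 23
  2: logged in count_flags at line 8
  3: logged in pack_ledger at line 2
  4: logged in count_flags at line 10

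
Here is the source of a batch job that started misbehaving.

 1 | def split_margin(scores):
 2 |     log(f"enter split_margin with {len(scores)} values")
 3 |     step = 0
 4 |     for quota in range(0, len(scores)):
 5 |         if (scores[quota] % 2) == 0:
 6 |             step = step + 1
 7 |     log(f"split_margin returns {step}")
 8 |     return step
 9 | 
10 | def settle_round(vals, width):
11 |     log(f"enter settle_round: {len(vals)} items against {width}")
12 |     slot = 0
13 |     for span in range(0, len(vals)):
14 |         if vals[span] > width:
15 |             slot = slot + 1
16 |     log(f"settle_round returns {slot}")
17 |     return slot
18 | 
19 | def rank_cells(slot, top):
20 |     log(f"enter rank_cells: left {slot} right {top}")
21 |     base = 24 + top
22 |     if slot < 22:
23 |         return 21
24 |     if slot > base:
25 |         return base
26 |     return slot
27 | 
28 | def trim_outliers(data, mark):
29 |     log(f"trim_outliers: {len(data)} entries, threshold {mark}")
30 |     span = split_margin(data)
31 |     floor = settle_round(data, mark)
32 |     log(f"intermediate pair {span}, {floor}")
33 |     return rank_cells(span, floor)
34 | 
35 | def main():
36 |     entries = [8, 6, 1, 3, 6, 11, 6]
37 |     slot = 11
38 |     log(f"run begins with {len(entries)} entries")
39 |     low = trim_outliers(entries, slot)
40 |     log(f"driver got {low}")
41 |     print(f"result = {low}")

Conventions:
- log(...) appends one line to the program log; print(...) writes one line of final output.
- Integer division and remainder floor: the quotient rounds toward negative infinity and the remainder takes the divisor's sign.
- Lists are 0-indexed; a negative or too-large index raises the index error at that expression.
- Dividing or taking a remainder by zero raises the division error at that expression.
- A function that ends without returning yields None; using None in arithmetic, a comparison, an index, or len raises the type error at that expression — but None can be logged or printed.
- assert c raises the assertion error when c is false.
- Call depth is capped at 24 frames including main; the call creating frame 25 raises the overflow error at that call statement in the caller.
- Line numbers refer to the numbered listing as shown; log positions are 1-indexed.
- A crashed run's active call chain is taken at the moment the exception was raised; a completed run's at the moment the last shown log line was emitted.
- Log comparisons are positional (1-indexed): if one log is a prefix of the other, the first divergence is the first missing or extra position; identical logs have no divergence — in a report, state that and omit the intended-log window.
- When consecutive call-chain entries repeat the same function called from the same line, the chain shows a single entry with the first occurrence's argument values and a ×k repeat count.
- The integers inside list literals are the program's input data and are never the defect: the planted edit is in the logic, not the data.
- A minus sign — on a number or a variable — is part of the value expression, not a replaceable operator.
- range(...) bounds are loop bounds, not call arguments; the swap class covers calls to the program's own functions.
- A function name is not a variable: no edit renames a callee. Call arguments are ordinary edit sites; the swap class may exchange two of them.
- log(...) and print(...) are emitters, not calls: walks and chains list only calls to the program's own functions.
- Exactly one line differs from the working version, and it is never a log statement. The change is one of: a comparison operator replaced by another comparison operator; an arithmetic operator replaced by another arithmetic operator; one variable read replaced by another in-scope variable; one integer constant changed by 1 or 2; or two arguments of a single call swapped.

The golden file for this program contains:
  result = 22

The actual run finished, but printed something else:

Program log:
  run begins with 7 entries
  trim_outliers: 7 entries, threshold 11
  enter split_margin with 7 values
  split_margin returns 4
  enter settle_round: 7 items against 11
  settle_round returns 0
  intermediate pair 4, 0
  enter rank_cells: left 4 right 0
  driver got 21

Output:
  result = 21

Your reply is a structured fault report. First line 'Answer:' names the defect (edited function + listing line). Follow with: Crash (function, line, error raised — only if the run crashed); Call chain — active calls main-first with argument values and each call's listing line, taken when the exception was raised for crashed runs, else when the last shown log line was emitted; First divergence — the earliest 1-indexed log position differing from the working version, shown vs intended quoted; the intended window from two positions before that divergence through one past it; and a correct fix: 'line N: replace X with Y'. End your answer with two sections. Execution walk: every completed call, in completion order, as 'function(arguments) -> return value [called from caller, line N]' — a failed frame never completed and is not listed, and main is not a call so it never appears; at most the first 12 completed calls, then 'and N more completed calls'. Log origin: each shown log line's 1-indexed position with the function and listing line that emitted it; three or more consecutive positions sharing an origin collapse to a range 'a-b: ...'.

Answer: the defect is in rank_cells at line 23.
Key observation: The earliest visible damage is log position 9 — 'driver got 21' rather than the intended 'driver got 22'.
Call chain: main.
First divergence: position 9 — the shown line 'driver got 21' should read 'driver got 22'.
Intended log window:
  7: intermediate pair 4, 0
  8: enter rank_cells: left 4 right 0
  9: driver got 22
Execution walk:
  split_margin([8, 6, 1, 3, 6, 11, 6]) -> 4  [called from trim_outliers, line 30]
  settle_round([8, 6, 1, 3, 6, 11, 6], 11) -> 0  [called from trim_outliers, line 31]
  rank_cells(4, 0) -> 21  [called from trim_outliers, line 33]
  trim_outliers([8, 6, 1, 3, 6, 11, 6], 11) -> 21  [called from main, line 39]
Origin of each log line:
  1: emitted by main (line 38)
  2: emitted by trim_outliers (line 29)
  3: emitted by split_margin (line 2)
  4: emitted by split_margin (line 7)
  5: emitted by settle_round (line 11)
  6: emitted by settle_round (line 16)
  7: emitted by trim_outliers (line 32)
  8: emitted by rank_cells (line 20)
  9: emitted by main (line 40)
A correct fix: line 23: replace `21` with `22`.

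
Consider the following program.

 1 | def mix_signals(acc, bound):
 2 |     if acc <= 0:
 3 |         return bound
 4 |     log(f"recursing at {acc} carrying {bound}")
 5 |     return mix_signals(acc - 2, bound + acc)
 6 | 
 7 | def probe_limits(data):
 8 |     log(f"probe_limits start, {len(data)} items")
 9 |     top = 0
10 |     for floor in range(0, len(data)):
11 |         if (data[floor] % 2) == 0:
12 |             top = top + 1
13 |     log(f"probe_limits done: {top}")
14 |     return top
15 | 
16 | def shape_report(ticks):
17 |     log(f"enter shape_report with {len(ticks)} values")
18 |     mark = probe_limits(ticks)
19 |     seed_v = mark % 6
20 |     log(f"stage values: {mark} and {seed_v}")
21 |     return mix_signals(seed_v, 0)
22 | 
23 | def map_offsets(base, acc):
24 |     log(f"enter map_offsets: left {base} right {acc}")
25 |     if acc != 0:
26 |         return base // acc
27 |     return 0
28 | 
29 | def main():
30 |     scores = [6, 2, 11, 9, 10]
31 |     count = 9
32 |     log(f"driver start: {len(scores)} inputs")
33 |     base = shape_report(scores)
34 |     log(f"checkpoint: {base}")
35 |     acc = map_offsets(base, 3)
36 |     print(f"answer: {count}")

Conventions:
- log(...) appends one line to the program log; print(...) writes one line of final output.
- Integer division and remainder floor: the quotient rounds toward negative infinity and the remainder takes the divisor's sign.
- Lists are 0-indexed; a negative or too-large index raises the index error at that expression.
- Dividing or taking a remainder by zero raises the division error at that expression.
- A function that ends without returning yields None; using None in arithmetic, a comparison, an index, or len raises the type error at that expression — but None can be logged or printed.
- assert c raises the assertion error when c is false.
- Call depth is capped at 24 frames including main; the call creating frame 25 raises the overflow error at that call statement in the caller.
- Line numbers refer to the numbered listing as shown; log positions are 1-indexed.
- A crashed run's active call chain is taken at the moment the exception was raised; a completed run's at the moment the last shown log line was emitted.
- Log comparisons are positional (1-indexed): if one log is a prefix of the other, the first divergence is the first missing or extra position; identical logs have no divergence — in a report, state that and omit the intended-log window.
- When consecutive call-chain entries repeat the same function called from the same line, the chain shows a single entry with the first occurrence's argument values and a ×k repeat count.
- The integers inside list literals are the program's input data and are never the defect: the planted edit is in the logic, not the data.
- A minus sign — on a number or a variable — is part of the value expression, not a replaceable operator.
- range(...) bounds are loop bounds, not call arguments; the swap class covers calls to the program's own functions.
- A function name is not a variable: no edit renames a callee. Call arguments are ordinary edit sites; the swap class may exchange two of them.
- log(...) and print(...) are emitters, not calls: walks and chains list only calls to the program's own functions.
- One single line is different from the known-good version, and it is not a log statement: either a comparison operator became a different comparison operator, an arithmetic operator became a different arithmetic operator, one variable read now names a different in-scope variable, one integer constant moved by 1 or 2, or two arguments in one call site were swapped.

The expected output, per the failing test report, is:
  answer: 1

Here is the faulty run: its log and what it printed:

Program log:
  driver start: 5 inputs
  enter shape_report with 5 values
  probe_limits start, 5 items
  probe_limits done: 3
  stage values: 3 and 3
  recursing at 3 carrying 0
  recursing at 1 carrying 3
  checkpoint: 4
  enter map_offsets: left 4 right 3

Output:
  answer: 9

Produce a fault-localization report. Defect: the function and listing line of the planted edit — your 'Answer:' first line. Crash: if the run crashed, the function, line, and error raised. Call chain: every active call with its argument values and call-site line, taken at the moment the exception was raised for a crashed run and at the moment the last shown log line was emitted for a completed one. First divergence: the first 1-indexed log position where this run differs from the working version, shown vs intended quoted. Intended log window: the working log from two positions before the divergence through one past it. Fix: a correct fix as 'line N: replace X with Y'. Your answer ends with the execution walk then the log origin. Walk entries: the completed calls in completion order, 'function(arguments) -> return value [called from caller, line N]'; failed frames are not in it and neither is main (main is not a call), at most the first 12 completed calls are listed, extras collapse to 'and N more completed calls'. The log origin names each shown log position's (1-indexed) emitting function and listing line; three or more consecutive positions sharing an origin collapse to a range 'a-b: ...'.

Answer: the defect is in main at line 36.
Core observation: No log line changed; the fault shows up purely in the output.
Call chain: main -> map_offsets(4, 3) (called at line 35).
First divergence: none (the log streams are identical).
Execution walk:
  probe_limits([6, 2, 11, 9, 10]) -> 3  [called from shape_report, line 18]
  mix_signals(-1, 4) -> 4  [called from mix_signals, line 5]
  mix_signals(1, 3) -> 4  [called from mix_signals, line 5]
  mix_signals(3, 0) -> 4  [called from shape_report, line 21]
  shape_report([6, 2, 11, 9, 10]) -> 4  [called from main, line 33]
  map_offsets(4, 3) -> 1  [called from main, line 35]
Log origins:
  1 — main, line 32
  2 — shape_report, line 17
  3 — probe_limits, line 8
  4 — probe_limits, line 13
  5 — shape_report, line 20
  6 — mix_signals, line 4
  7 — mix_signals, line 4
  8 — main, line 34
  9 — map_offsets, line 24
A correct fix: line 36: replace `count` with `acc`.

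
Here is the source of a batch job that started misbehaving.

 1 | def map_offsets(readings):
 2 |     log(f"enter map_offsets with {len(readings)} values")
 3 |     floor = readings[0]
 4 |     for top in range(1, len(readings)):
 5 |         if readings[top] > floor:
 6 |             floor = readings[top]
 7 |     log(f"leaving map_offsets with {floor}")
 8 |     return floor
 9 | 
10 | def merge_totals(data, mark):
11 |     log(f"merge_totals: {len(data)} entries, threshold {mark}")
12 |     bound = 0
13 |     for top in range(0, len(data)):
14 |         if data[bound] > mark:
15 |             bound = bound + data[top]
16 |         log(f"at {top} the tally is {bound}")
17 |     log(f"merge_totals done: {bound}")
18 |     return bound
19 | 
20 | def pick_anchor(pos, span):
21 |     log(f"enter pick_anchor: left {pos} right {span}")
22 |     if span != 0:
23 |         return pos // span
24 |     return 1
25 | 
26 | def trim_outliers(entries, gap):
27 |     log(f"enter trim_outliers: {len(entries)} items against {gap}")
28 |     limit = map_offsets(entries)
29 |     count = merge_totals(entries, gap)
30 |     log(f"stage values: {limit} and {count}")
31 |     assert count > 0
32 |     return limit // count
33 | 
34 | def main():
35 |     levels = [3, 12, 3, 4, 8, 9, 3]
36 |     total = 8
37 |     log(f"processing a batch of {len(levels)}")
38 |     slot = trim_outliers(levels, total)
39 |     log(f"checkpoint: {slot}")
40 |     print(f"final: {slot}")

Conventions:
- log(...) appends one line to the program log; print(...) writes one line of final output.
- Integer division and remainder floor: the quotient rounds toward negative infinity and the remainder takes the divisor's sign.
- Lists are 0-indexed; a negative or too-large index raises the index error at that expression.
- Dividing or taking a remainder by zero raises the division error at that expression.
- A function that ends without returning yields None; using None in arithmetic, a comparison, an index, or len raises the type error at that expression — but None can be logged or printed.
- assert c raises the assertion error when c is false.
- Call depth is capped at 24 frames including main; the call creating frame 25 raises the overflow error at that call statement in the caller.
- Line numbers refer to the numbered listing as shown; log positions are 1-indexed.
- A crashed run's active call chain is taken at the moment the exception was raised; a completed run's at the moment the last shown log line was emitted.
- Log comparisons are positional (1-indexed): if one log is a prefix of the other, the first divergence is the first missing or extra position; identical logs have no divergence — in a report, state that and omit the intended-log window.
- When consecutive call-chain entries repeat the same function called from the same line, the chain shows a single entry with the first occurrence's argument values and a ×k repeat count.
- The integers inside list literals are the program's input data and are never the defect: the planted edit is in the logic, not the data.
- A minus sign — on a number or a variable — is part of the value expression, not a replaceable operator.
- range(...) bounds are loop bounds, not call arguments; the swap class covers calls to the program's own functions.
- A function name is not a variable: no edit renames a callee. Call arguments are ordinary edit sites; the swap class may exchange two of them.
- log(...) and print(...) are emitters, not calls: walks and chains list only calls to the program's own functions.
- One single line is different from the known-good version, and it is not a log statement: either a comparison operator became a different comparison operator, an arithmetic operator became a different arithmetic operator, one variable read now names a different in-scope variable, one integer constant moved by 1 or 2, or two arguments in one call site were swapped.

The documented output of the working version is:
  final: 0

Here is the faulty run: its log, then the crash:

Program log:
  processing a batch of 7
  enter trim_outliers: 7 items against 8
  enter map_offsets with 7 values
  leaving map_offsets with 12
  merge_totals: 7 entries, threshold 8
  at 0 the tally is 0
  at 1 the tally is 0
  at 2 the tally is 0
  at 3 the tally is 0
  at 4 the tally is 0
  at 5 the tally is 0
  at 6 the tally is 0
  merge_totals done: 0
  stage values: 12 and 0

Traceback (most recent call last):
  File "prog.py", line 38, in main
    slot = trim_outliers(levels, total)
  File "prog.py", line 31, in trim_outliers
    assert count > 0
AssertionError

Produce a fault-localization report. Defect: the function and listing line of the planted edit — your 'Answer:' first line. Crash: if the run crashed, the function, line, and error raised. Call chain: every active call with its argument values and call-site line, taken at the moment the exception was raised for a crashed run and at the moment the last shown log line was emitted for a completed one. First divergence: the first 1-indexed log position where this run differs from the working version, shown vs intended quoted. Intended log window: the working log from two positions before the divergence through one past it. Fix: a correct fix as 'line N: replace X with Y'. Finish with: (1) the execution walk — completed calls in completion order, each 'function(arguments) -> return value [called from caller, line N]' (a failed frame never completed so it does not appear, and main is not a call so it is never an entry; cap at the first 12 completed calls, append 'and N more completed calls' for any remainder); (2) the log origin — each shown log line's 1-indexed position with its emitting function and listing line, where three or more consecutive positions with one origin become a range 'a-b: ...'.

Answer: the defect is in merge_totals at line 14.
Key fact: Everything matches until log position 7, which reads 'at 1 the tally is 0' in place of 'at 1 the tally is 12'.
Crash: trim_outliers, line 31, AssertionError.
Call chain: main -> trim_outliers([3, 12, 3, 4, 8, 9, 3], 8) (called at line 38).
First divergence: position 7 — the shown line 'at 1 the tally is 0' should read 'at 1 the tally is 12'.
Intended log window:
  5: merge_totals: 7 entries, threshold 8
  6: at 0 the tally is 0
  7: at 1 the tally is 12
  8: at 2 the tally is 12
Execution walk:
  map_offsets([3, 12, 3, 4, 8, 9, 3]) -> 12  [called from trim_outliers, line 28]
  merge_totals([3, 12, 3, 4, 8, 9, 3], 8) -> 0  [called from trim_outliers, line 29]
Log origin:
  1 — main, line 37
  2 — trim_outliers, line 27
  3 — map_offsets, line 2
  4 — map_offsets, line 7
  5 — merge_totals, line 11
  6-12 — merge_totals, line 16
  13 — merge_totals, line 17
  14 — trim_outliers, line 30
A correct fix: line 14: replace `bound` with `top`.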